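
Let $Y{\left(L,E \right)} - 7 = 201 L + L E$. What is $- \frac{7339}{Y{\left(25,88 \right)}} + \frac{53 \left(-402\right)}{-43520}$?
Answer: $- \frac{1291471}{2458880} \approx -0.52523$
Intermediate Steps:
$Y{\left(L,E \right)} = 7 + 201 L + E L$ ($Y{\left(L,E \right)} = 7 + \left(201 L + L E\right) = 7 + \left(201 L + E L\right) = 7 + 201 L + E L$)
$- \frac{7339}{Y{\left(25,88 \right)}} + \frac{53 \left(-402\right)}{-43520} = - \frac{7339}{7 + 201 \cdot 25 + 88 \cdot 25} + \frac{53 \left(-402\right)}{-43520} = - \frac{7339}{7 + 5025 + 2200} - - \frac{10653}{21760} = - \frac{7339}{7232} + \frac{10653}{21760} = - \frac{1291471}{2458880}$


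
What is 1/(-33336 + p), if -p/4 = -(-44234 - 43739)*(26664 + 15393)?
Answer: -1/14799555180 ≈ -6.7570e-11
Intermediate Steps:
p = -14799521844 (p = -(-4)*(-44234 - 43739)*(26664 + 15393) = -(-4)*(-87973*42057) = -(-4)*(-3699880461) = -4*3699880461 = -14799521844)
1/(-33336 + p) = 1/(-33336 - 14799521844) = 1/(-14799555180) = -1/14799555180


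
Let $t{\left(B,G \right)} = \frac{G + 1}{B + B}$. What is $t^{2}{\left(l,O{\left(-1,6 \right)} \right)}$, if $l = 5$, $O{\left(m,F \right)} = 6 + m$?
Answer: $\frac{9}{25} \approx 0.36$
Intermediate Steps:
$t{\left(B,G \right)} = \frac{1 + G}{2 B}$
$t^{2}{\left(l,O{\left(-1,6 \right)} \right)} = \left(\frac{1 + \left(6 - 1\right)}{2 \cdot 5}\right)^{2} = \left(\frac{1}{2} \cdot \frac{1}{5} \left(1 + 5\right)\right)^{2} = \left(\frac{1}{2} \cdot \frac{1}{5} \cdot 6\right)^{2} = \left(\frac{3}{5}\right)^{2} = \frac{9}{25}$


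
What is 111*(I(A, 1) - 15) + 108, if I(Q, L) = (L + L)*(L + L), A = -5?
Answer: -1113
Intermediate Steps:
I(Q, L) = 4*L**2 (I(Q, L) = (2*L)*(2*L) = 4*L**2)
111*(I(A, 1) - 15) + 108 = 111*(4*1**2 - 15) + 108 = 111*(4*1 - 15) + 108 = 111*(4 - 15) + 108 = 111*(-11) + 108 = -1221 + 108 = -1113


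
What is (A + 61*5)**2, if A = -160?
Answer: 21025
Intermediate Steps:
(A + 61*5)**2 = (-160 + 61*5)**2 = (-160 + 305)**2 = 145**2 = 21025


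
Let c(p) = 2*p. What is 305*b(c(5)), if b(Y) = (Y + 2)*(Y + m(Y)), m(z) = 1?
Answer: 40260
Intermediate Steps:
b(Y) = (1 + Y)*(2 + Y) (b(Y) = (Y + 2)*(Y + 1) = (2 + Y)*(1 + Y) = (1 + Y)*(2 + Y))
305*b(c(5)) = 305*(2 + (2*5)**2 + 3*(2*5)) = 305*(2 + 10**2 + 3*10) = 305*(2 + 100 + 30) = 305*132 = 40260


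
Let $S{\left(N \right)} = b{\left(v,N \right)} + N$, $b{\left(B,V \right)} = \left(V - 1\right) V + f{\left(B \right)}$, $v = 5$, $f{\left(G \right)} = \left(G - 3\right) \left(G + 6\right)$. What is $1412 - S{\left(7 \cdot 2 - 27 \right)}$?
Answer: $1221$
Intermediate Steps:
$f{\left(G \right)} = \left(-3 + G\right) \left(6 + G\right)$
$b{\left(B,V \right)} = -18 + B^{2} + 3 B + V \left(-1 + V\right)$ ($b{\left(B,V \right)} = \left(V - 1\right) V + \left(-18 + B^{2} + 3 B\right) = \left(-1 + V\right) V + \left(-18 + B^{2} + 3 B\right) = V \left(-1 + V\right) + \left(-18 + B^{2} + 3 B\right) = -18 + B^{2} + 3 B + V \left(-1 + V\right)$)
$S{\left(N \right)} = 22 + N^{2}$ ($S{\left(N \right)} = \left(-18 + 5^{2} + N^{2} - N + 3 \cdot 5\right) + N = \left(-18 + 25 + N^{2} - N + 15\right) + N = \left(22 + N^{2} - N\right) + N = 22 + N^{2}$)
$1412 - S{\left(7 \cdot 2 - 27 \right)} = 1412 - \left(22 + \left(7 \cdot 2 - 27\right)^{2}\right) = 1412 - \left(22 + \left(14 - 27\right)^{2}\right) = 1412 - \left(22 + \left(-13\right)^{2}\right) = 1412 - \left(22 + 169\right) = 1412 - 191 = 1221$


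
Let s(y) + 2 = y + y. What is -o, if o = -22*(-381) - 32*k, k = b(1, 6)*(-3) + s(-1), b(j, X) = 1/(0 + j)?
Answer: -8606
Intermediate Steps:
s(y) = -2 + 2*y (s(y) = -2 + (y + y) = -2 + 2*y)
b(j, X) = 1/j
k = -7 (k = -3/1 + (-2 + 2*(-1)) = 1*(-3) + (-2 - 2) = -3 - 4 = -7)
o = 8606 (o = -22*(-381) - 32*(-7) = 8382 + 224 = 8606)
-o = -1*8606 = -8606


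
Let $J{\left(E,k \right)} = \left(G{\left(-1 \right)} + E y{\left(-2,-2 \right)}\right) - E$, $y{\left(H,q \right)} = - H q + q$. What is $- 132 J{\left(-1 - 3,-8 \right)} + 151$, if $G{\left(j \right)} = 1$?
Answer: $-3677$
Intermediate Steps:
$y{\left(H,q \right)} = q - H q$ ($y{\left(H,q \right)} = - H q + q = q - H q$)
$J{\left(E,k \right)} = 1 - 7 E$ ($J{\left(E,k \right)} = \left(1 + E \left(- 2 \left(1 - -2\right)\right)\right) - E = \left(1 + E \left(- 2 \left(1 + 2\right)\right)\right) - E = \left(1 + E \left(\left(-2\right) 3\right)\right) - E = \left(1 + E \left(-6\right)\right) - E = \left(1 - 6 E\right) - E = 1 - 7 E$)
$- 132 J{\left(-1 - 3,-8 \right)} + 151 = - 132 \left(1 - 7 \left(-1 - 3\right)\right) + 151 = - 132 \left(1 - -28\right) + 151 = - 132 \left(1 + 28\right) + 151 = \left(-132\right) 29 + 151 = -3828 + 151 = -3677$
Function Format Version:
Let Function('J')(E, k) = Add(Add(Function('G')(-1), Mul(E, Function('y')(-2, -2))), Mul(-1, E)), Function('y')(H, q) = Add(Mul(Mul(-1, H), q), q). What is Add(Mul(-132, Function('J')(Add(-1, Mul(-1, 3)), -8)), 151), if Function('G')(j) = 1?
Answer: -3677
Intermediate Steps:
Function('y')(H, q) = Add(q, Mul(-1, H, q)) (Function('y')(H, q) = Add(Mul(-1, H, q), q) = Add(q, Mul(-1, H, q)))
Function('J')(E, k) = Add(1, Mul(-7, E)) (Function('J')(E, k) = Add(Add(1, Mul(E, Mul(-2, Add(1, Mul(-1, -2))))), Mul(-1, E)) = Add(Add(1, Mul(E, Mul(-2, Add(1, 2)))), Mul(-1, E)) = Add(Add(1, Mul(E, Mul(-2, 3))), Mul(-1, E)) = Add(Add(1, Mul(E, -6)), Mul(-1, E)) = Add(Add(1, Mul(-6, E)), Mul(-1, E)) = Add(1, Mul(-7, E)))
Add(Mul(-132, Function('J')(Add(-1, Mul(-1, 3)), -8)), 151) = Add(Mul(-132, Add(1, Mul(-7, Add(-1, Mul(-1, 3))))), 151) = Add(Mul(-132, Add(1, Mul(-7, Add(-1, -3)))), 151) = Add(Mul(-132, Add(1, Mul(-7, -4))), 151) = Add(Mul(-132, Add(1, 28)), 151) = Add(Mul(-132, 29), 151) = Add(-3828, 151) = -3677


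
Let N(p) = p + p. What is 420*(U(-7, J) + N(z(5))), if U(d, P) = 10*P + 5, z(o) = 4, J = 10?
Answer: 47460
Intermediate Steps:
U(d, P) = 5 + 10*P
N(p) = 2*p
420*(U(-7, J) + N(z(5))) = 420*((5 + 10*10) + 2*4) = 420*((5 + 100) + 8) = 420*(105 + 8) = 420*113 = 47460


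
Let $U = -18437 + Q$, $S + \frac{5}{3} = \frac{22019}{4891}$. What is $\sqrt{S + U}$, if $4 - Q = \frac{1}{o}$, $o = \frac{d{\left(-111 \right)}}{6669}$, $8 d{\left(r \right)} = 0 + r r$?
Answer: $\frac{i \sqrt{5433410598901071}}{542901} \approx 135.77 i$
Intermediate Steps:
$d{\left(r \right)} = \frac{r^{2}}{8}$ ($d{\left(r \right)} = \frac{0 + r r}{8} = \frac{0 + r^{2}}{8} = \frac{r^{2}}{8}$)
$o = \frac{1369}{5928}$ ($o = \frac{\frac{1}{8} \left(-111\right)^{2}}{6669} = \frac{1}{8} \cdot 12321 \cdot \frac{1}{6669} = \frac{12321}{8} \cdot \frac{1}{6669} = \frac{1369}{5928} \approx 0.23094$)
$Q = - \frac{452}{1369}$ ($Q = 4 - \frac{1}{\frac{1369}{5928}} = 4 - \frac{5928}{1369} = - \frac{452}{1369} \approx -0.33017$)
$S = \frac{41602}{14673}$ ($S = - \frac{5}{3} + \frac{22019}{4891} = \frac{41602}{14673} \approx 2.8353$)
$U = - \frac{25240705}{1369}$ ($U = -18437 - \frac{452}{1369} = - \frac{25240705}{1369} \approx -18437.0$)
$\sqrt{S + U} = \sqrt{\frac{41602}{14673} - \frac{25240705}{1369}} = \sqrt{- \frac{370299911327}{20087337}} = \frac{i \sqrt{5433410598901071}}{542901}$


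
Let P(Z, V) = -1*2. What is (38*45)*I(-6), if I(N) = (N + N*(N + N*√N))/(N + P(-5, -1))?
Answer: -12825/2 - 7695*I*√6 ≈ -6412.5 - 18849.0*I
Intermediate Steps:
P(Z, V) = -2
I(N) = (N + N*(N + N^(3/2)))/(-2 + N) (I(N) = (N + N*(N + N*√N))/(N - 2) = (N + N*(N + N^(3/2)))/(-2 + N))
(38*45)*I(-6) = (38*45)*((-6 + (-6)² + (-6)^(5/2))/(-2 - 6)) = 1710*((-6 + 36 + 36*I*√6)/(-8)) = 1710*(-(30 + 36*I*√6)/8) = 1710*(-15/4 - 9*I*√6/2) = -12825/2 - 7695*I*√6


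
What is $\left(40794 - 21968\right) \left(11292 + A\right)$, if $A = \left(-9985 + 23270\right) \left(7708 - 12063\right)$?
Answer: $-1088987767358$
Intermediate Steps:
$A = -57856175$ ($A = 13285 \left(-4355\right) = -57856175$)
$\left(40794 - 21968\right) \left(11292 + A\right) = \left(40794 - 21968\right) \left(11292 - 57856175\right) = 18826 \left(-57844883\right) = -1088987767358$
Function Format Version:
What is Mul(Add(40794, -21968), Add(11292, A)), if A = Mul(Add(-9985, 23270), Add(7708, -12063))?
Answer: -1088987767358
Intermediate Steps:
A = -57856175 (A = Mul(13285, -4355) = -57856175)
Mul(Add(40794, -21968), Add(11292, A)) = Mul(Add(40794, -21968), Add(11292, -57856175)) = Mul(18826, -57844883) = -1088987767358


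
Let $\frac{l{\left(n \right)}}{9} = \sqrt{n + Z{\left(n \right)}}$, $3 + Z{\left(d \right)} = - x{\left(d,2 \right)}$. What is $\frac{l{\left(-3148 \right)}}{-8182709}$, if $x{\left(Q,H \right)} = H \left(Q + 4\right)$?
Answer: $- \frac{9 \sqrt{3137}}{8182709} \approx -6.1603 \cdot 10^{-5}$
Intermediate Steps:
$x{\left(Q,H \right)} = H \left(4 + Q\right)$
$Z{\left(d \right)} = -11 - 2 d$ ($Z{\left(d \right)} = -3 - 2 \left(4 + d\right) = -3 - \left(8 + 2 d\right) = -11 - 2 d$)
$l{\left(n \right)} = 9 \sqrt{-11 - n}$ ($l{\left(n \right)} = 9 \sqrt{n - \left(11 + 2 n\right)} = 9 \sqrt{-11 - n}$)
$\frac{l{\left(-3148 \right)}}{-8182709} = \frac{9 \sqrt{-11 - -3148}}{-8182709} = 9 \sqrt{-11 + 3148} \left(- \frac{1}{8182709}\right) = 9 \sqrt{3137} \left(- \frac{1}{8182709}\right) = - \frac{9 \sqrt{3137}}{8182709}$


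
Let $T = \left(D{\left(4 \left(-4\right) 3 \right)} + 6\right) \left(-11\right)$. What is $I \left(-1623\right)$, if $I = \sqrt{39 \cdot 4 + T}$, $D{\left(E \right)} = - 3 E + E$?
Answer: $- 1623 i \sqrt{966} \approx - 50444.0 i$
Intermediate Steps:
$D{\left(E \right)} = - 2 E$
$T = -1122$ ($T = \left(- 2 \cdot 4 \left(-4\right) 3 + 6\right) \left(-11\right) = \left(- 2 \left(\left(-16\right) 3\right) + 6\right) \left(-11\right) = \left(\left(-2\right) \left(-48\right) + 6\right) \left(-11\right) = \left(96 + 6\right) \left(-11\right) = 102 \left(-11\right) = -1122$)
$I = i \sqrt{966}$ ($I = \sqrt{39 \cdot 4 - 1122} = \sqrt{156 - 1122} = \sqrt{-966} = i \sqrt{966} \approx 31.081 i$)
$I \left(-1623\right) = i \sqrt{966} \left(-1623\right) = - 1623 i \sqrt{966}$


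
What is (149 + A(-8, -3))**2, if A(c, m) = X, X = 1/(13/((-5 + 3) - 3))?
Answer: 3732624/169 ≈ 22087.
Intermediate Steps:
X = -5/13 (X = 1/(13/(-2 - 3)) = 1/(13/(-5)) = 1/(13*(-1/5)) = 1/(-13/5) = -5/13 ≈ -0.38462)
A(c, m) = -5/13
(149 + A(-8, -3))**2 = (149 - 5/13)**2 = (1932/13)**2 = 3732624/169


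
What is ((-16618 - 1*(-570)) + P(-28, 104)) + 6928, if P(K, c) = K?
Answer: -9148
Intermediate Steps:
((-16618 - 1*(-570)) + P(-28, 104)) + 6928 = ((-16618 - 1*(-570)) - 28) + 6928 = ((-16618 + 570) - 28) + 6928 = (-16048 - 28) + 6928 = -16076 + 6928 = -9148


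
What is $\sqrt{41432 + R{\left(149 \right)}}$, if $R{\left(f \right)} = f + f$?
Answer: $\sqrt{41730} \approx 204.28$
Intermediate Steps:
$R{\left(f \right)} = 2 f$
$\sqrt{41432 + R{\left(149 \right)}} = \sqrt{41432 + 2 \cdot 149} = \sqrt{41432 + 298} = \sqrt{41730}$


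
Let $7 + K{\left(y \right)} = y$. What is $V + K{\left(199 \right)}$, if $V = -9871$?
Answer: $-9679$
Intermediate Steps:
$K{\left(y \right)} = -7 + y$
$V + K{\left(199 \right)} = -9871 + \left(-7 + 199\right) = -9871 + 192 = -9679$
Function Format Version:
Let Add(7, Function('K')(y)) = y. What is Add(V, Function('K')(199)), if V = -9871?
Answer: -9679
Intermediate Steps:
Function('K')(y) = Add(-7, y)
Add(V, Function('K')(199)) = Add(-9871, Add(-7, 199)) = Add(-9871, 192) = -9679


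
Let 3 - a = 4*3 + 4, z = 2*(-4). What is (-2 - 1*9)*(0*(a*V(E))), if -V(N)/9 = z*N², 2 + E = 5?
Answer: 0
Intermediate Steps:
E = 3 (E = -2 + 5 = 3)
z = -8
V(N) = 72*N² (V(N) = -(-72)*N² = 72*N²)
a = -13 (a = 3 - (4*3 + 4) = 3 - (12 + 4) = 3 - 1*16 = 3 - 16 = -13)
(-2 - 1*9)*(0*(a*V(E))) = (-2 - 1*9)*(0*(-936*3²)) = (-2 - 9)*(0*(-936*9)) = -0*(-13*648) = -0*(-8424) = -11*0 = 0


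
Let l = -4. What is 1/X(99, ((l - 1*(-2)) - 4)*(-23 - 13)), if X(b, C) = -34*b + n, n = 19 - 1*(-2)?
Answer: -1/3345 ≈ -0.00029895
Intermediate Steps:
n = 21 (n = 19 + 2 = 21)
X(b, C) = 21 - 34*b (X(b, C) = -34*b + 21 = 21 - 34*b)
1/X(99, ((l - 1*(-2)) - 4)*(-23 - 13)) = 1/(21 - 34*99) = 1/(21 - 3366) = 1/(-3345) = -1/3345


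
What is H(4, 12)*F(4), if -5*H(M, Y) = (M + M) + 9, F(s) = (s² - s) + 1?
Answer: -221/5 ≈ -44.200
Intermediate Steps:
F(s) = 1 + s² - s
H(M, Y) = -9/5 - 2*M/5 (H(M, Y) = -((M + M) + 9)/5 = -(2*M + 9)/5 = -(9 + 2*M)/5 = -9/5 - 2*M/5)
H(4, 12)*F(4) = (-9/5 - ⅖*4)*(1 + 4² - 1*4) = (-9/5 - 8/5)*(1 + 16 - 4) = -17/5*13 = -221/5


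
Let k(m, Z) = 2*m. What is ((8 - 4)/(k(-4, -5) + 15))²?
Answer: 16/49 ≈ 0.32653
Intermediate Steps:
((8 - 4)/(k(-4, -5) + 15))² = ((8 - 4)/(2*(-4) + 15))² = (4/(-8 + 15))² = (4/7)² = 16/49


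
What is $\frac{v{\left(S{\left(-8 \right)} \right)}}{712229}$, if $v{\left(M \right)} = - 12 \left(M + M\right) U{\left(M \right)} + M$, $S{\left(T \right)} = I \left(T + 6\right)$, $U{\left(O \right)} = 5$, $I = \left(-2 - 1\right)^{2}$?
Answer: $\frac{306}{101747} \approx 0.0030075$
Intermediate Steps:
$I = 9$ ($I = \left(-3\right)^{2} = 9$)
$S{\left(T \right)} = 54 + 9 T$ ($S{\left(T \right)} = 9 \left(T + 6\right) = 9 \left(6 + T\right) = 54 + 9 T$)
$v{\left(M \right)} = - 119 M$ ($v{\left(M \right)} = - 12 \left(M + M\right) 5 + M = - 12 \cdot 2 M 5 + M = - 12 \cdot 10 M + M = - 120 M + M = - 119 M$)
$\frac{v{\left(S{\left(-8 \right)} \right)}}{712229} = \frac{\left(-119\right) \left(54 + 9 \left(-8\right)\right)}{712229} = - 119 \left(54 - 72\right) \frac{1}{712229} = \left(-119\right) \left(-18\right) \frac{1}{712229} = 2142 \cdot \frac{1}{712229} = \frac{306}{101747}$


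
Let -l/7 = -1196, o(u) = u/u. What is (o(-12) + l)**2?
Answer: 70107129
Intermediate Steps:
o(u) = 1
l = 8372 (l = -7*(-1196) = 8372)
(o(-12) + l)**2 = (1 + 8372)**2 = 8373**2 = 70107129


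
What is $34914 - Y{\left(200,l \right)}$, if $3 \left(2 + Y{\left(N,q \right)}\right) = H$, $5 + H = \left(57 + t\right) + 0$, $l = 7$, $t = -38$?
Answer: $\frac{104734}{3} \approx 34911.0$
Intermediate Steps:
$H = 14$ ($H = -5 + \left(\left(57 - 38\right) + 0\right) = -5 + \left(19 + 0\right) = -5 + 19 = 14$)
$Y{\left(N,q \right)} = \frac{8}{3}$ ($Y{\left(N,q \right)} = -2 + \frac{1}{3} \cdot 14 = -2 + \frac{14}{3} = \frac{8}{3}$)
$34914 - Y{\left(200,l \right)} = 34914 - \frac{8}{3} = \frac{104734}{3}$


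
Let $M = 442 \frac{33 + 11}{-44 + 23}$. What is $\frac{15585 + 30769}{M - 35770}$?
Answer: $- \frac{486717}{385309} \approx -1.2632$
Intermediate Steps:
$M = - \frac{19448}{21}$ ($M = 442 \frac{44}{-21} = 442 \cdot 44 \left(- \frac{1}{21}\right) = 442 \left(- \frac{44}{21}\right) = - \frac{19448}{21} \approx -926.1$)
$\frac{15585 + 30769}{M - 35770} = \frac{15585 + 30769}{- \frac{19448}{21} - 35770} = \frac{46354}{- \frac{770618}{21}} = 46354 \left(- \frac{21}{770618}\right) = - \frac{486717}{385309}$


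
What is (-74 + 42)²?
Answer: 1024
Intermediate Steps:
(-74 + 42)² = (-32)² = 1024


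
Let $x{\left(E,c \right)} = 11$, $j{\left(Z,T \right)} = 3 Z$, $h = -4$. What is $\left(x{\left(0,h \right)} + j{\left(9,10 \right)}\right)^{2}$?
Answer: $1444$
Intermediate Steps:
$\left(x{\left(0,h \right)} + j{\left(9,10 \right)}\right)^{2} = \left(11 + 3 \cdot 9\right)^{2} = \left(11 + 27\right)^{2} = 38^{2} = 1444$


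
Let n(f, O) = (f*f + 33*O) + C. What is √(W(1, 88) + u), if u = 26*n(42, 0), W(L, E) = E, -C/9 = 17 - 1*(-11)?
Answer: 10*√394 ≈ 198.49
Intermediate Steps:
C = -252 (C = -9*(17 - 1*(-11)) = -9*(17 + 11) = -9*28 = -252)
n(f, O) = -252 + f² + 33*O (n(f, O) = (f*f + 33*O) - 252 = (f² + 33*O) - 252 = -252 + f² + 33*O)
u = 39312 (u = 26*(-252 + 42² + 33*0) = 26*(-252 + 1764 + 0) = 26*1512 = 39312)
√(W(1, 88) + u) = √(88 + 39312) = √39400 = 10*√394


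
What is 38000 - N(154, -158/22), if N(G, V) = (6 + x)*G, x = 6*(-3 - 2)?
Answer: 41696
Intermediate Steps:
x = -30 (x = 6*(-5) = -30)
N(G, V) = -24*G (N(G, V) = (6 - 30)*G = -24*G)
38000 - N(154, -158/22) = 38000 - (-24)*154 = 38000 - 1*(-3696) = 38000 + 3696 = 41696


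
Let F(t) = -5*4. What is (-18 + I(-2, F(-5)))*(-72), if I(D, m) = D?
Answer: 1440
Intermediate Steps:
F(t) = -20
(-18 + I(-2, F(-5)))*(-72) = (-18 - 2)*(-72) = -20*(-72) = 1440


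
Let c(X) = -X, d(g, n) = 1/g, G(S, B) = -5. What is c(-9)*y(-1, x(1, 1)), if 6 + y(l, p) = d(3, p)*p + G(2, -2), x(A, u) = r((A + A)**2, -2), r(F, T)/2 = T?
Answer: -111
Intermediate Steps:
r(F, T) = 2*T
x(A, u) = -4 (x(A, u) = 2*(-2) = -4)
y(l, p) = -11 + p/3 (y(l, p) = -6 + (p/3 - 5) = -6 + (-5 + p/3) = -11 + p/3)
c(-9)*y(-1, x(1, 1)) = (-1*(-9))*(-11 + (1/3)*(-4)) = 9*(-11 - 4/3) = 9*(-37/3) = -111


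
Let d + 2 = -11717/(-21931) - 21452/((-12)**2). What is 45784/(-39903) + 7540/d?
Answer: -242978500340552/4739405922219 ≈ -51.268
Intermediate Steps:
d = -118773173/789516 (d = -2 + (-11717/(-21931) - 21452/((-12)**2)) = -2 + (-11717*(-1/21931) - 21452/144) = -2 + (11717/21931 - 21452*1/144) = -2 + (11717/21931 - 5363/36) = -2 - 117194141/789516 = -118773173/789516 ≈ -150.44)
45784/(-39903) + 7540/d = 45784/(-39903) + 7540/(-118773173/789516) = 45784*(-1/39903) + 7540*(-789516/118773173) = -45784/39903 - 5952950640/118773173 = -242978500340552/4739405922219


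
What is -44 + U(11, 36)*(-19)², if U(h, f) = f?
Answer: 12952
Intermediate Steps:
-44 + U(11, 36)*(-19)² = -44 + 36*(-19)² = -44 + 36*361 = -44 + 12996 = 12952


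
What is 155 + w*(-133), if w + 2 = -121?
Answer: 16514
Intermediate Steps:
w = -123 (w = -2 - 121 = -123)
155 + w*(-133) = 155 - 123*(-133) = 155 + 16359 = 16514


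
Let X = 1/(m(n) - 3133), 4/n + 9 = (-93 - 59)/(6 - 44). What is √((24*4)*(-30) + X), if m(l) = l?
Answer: 5*I*√3142625129/5223 ≈ 53.666*I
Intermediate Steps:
n = -⅘ (n = 4/(-9 + (-93 - 59)/(6 - 44)) = 4/(-9 - 152/(-38)) = 4/(-9 - 152*(-1/38)) = 4/(-9 + 4) = 4/(-5) = 4*(-⅕) = -⅘ ≈ -0.80000)
X = -5/15669 (X = 1/(-⅘ - 3133) = 1/(-15669/5) = -5/15669 ≈ -0.00031910)
√((24*4)*(-30) + X) = √((24*4)*(-30) - 5/15669) = √(96*(-30) - 5/15669) = √(-2880 - 5/15669) = √(-45126725/15669) = 5*I*√3142625129/5223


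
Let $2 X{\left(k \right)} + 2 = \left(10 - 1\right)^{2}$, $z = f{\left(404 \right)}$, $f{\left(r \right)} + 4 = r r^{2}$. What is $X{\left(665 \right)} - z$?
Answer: $- \frac{131878441}{2} \approx -6.5939 \cdot 10^{7}$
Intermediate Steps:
$f{\left(r \right)} = -4 + r^{3}$ ($f{\left(r \right)} = -4 + r r^{2} = -4 + r^{3}$)
$z = 65939260$ ($z = -4 + 404^{3} = -4 + 65939264 = 65939260$)
$X{\left(k \right)} = \frac{79}{2}$ ($X{\left(k \right)} = -1 + \frac{\left(10 - 1\right)^{2}}{2} = -1 + \frac{9^{2}}{2} = -1 + \frac{1}{2} \cdot 81 = -1 + \frac{81}{2} = \frac{79}{2}$)
$X{\left(665 \right)} - z = \frac{79}{2} - 65939260 = - \frac{131878441}{2}$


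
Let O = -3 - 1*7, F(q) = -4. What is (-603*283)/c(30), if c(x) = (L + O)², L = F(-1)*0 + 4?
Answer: -18961/4 ≈ -4740.3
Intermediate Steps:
L = 4 (L = -4*0 + 4 = 0 + 4 = 4)
O = -10 (O = -3 - 7 = -10)
c(x) = 36 (c(x) = (4 - 10)² = (-6)² = 36)
(-603*283)/c(30) = -603*283/36 = -170649*1/36 = -18961/4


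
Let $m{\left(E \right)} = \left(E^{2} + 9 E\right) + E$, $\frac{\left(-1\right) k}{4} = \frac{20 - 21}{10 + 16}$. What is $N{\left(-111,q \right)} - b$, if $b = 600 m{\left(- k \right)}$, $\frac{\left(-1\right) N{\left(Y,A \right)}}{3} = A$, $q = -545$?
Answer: $\frac{429915}{169} \approx 2543.9$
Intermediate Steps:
$k = \frac{2}{13}$ ($k = - 4 \frac{20 - 21}{10 + 16} = - 4 \left(- \frac{1}{26}\right) = - 4 \left(\left(-1\right) \frac{1}{26}\right) = \left(-4\right) \left(- \frac{1}{26}\right) = \frac{2}{13} \approx 0.15385$)
$N{\left(Y,A \right)} = - 3 A$
$m{\left(E \right)} = E^{2} + 10 E$
$b = - \frac{153600}{169}$ ($b = 600 \left(-1\right) \frac{2}{13} \left(10 - \frac{2}{13}\right) = 600 \left(- \frac{2 \left(10 - \frac{2}{13}\right)}{13}\right) = 600 \left(\left(- \frac{2}{13}\right) \frac{128}{13}\right) = 600 \left(- \frac{256}{169}\right) = - \frac{153600}{169} \approx -908.88$)
$N{\left(-111,q \right)} - b = \left(-3\right) \left(-545\right) - - \frac{153600}{169} = 1635 + \frac{153600}{169} = \frac{429915}{169}$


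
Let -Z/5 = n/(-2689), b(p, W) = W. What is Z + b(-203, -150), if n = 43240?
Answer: -187150/2689 ≈ -69.598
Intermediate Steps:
Z = 216200/2689 (Z = -216200/(-2689) = -216200*(-1)/2689 = -5*(-43240/2689) = 216200/2689 ≈ 80.402)
Z + b(-203, -150) = 216200/2689 - 150 = -187150/2689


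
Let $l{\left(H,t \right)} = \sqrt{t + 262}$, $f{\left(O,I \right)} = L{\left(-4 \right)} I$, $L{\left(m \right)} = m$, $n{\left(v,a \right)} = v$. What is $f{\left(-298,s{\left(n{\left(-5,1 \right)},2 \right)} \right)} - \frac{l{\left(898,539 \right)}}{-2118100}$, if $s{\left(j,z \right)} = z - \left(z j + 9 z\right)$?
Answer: $24 + \frac{3 \sqrt{89}}{2118100} \approx 24.0$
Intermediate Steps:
$s{\left(j,z \right)} = - 8 z - j z$ ($s{\left(j,z \right)} = z - \left(j z + 9 z\right) = z - \left(9 z + j z\right) = - 8 z - j z$)
$f{\left(O,I \right)} = - 4 I$
$l{\left(H,t \right)} = \sqrt{262 + t}$
$f{\left(-298,s{\left(n{\left(-5,1 \right)},2 \right)} \right)} - \frac{l{\left(898,539 \right)}}{-2118100} = - 4 \left(\left(-1\right) 2 \left(8 - 5\right)\right) - \frac{\sqrt{262 + 539}}{-2118100} = - 4 \left(\left(-1\right) 2 \cdot 3\right) - \sqrt{801} \left(- \frac{1}{2118100}\right) = \left(-4\right) \left(-6\right) - 3 \sqrt{89} \left(- \frac{1}{2118100}\right) = 24 - - \frac{3 \sqrt{89}}{2118100} = 24 + \frac{3 \sqrt{89}}{2118100}$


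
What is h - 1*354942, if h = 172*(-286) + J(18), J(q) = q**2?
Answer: -403810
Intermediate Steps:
h = -48868 (h = 172*(-286) + 18**2 = -49192 + 324 = -48868)
h - 1*354942 = -48868 - 1*354942 = -48868 - 354942 = -403810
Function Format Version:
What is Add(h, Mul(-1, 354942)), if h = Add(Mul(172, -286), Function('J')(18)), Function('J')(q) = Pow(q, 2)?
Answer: -403810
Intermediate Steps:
h = -48868 (h = Add(Mul(172, -286), Pow(18, 2)) = Add(-49192, 324) = -48868)
Add(h, Mul(-1, 354942)) = Add(-48868, Mul(-1, 354942)) = Add(-48868, -354942) = -403810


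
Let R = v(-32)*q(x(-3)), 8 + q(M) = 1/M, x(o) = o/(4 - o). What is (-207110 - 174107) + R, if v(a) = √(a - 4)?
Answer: -381217 - 62*I ≈ -3.8122e+5 - 62.0*I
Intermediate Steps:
v(a) = √(-4 + a)
q(M) = -8 + 1/M
R = -62*I (R = √(-4 - 32)*(-8 + 1/(-1*(-3)/(-4 - 3))) = √(-36)*(-8 + 1/(-1*(-3)/(-7))) = (6*I)*(-8 + 1/(-1*(-3)*(-⅐))) = (6*I)*(-8 + 1/(-3/7)) = (6*I)*(-8 - 7/3) = (6*I)*(-31/3) = -62*I ≈ -62.0*I)
(-207110 - 174107) + R = (-207110 - 174107) - 62*I = -381217 - 62*I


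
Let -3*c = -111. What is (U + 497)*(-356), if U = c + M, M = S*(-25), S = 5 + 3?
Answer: -118904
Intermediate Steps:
c = 37 (c = -⅓*(-111) = 37)
S = 8
M = -200 (M = 8*(-25) = -200)
U = -163 (U = 37 - 200 = -163)
(U + 497)*(-356) = (-163 + 497)*(-356) = 334*(-356) = -118904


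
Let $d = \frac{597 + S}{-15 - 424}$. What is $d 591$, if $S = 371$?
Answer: $- \frac{572088}{439} \approx -1303.2$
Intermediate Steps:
$d = - \frac{968}{439}$ ($d = \frac{597 + 371}{-15 - 424} = \frac{968}{-439} = 968 \left(- \frac{1}{439}\right) = - \frac{968}{439} \approx -2.205$)
$d 591 = \left(- \frac{968}{439}\right) 591 = - \frac{572088}{439}$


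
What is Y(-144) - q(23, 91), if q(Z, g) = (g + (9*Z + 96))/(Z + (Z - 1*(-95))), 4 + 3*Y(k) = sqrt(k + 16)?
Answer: -194/47 + 8*I*sqrt(2)/3 ≈ -4.1277 + 3.7712*I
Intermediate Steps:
Y(k) = -4/3 + sqrt(16 + k)/3 (Y(k) = -4/3 + sqrt(k + 16)/3 = -4/3 + sqrt(16 + k)/3)
q(Z, g) = (96 + g + 9*Z)/(95 + 2*Z) (q(Z, g) = (g + (96 + 9*Z))/(Z + (Z + 95)) = (96 + g + 9*Z)/(Z + (95 + Z)) = (96 + g + 9*Z)/(95 + 2*Z))
Y(-144) - q(23, 91) = (-4/3 + sqrt(16 - 144)/3) - (96 + 91 + 9*23)/(95 + 2*23) = (-4/3 + sqrt(-128)/3) - (96 + 91 + 207)/(95 + 46) = (-4/3 + (8*I*sqrt(2))/3) - 394/141 = (-4/3 + 8*I*sqrt(2)/3) - 394/141 = -194/47 + 8*I*sqrt(2)/3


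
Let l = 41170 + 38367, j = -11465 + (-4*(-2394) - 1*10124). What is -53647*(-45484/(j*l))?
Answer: -2440080148/955477981 ≈ -2.5538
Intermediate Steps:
j = -12013 (j = -11465 + (9576 - 10124) = -11465 - 548 = -12013)
l = 79537
-53647*(-45484/(j*l)) = -53647/(79537/((-1*45484/(-12013)))) = -53647/(79537/((-45484*(-1/12013)))) = -53647/(79537/(45484/12013)) = -53647/(79537*(12013/45484)) = -53647/955477981/45484 = -53647*45484/955477981 = -2440080148/955477981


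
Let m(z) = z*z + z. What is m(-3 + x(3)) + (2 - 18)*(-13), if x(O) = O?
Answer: 208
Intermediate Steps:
m(z) = z + z**2 (m(z) = z**2 + z = z + z**2)
m(-3 + x(3)) + (2 - 18)*(-13) = (-3 + 3)*(1 + (-3 + 3)) + (2 - 18)*(-13) = 0*(1 + 0) - 16*(-13) = 0*1 + 208 = 0 + 208 = 208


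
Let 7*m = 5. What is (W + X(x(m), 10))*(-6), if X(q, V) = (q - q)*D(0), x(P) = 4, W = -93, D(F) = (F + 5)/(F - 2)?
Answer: 558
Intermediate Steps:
m = 5/7 (m = (⅐)*5 = 5/7 ≈ 0.71429)
D(F) = (5 + F)/(-2 + F)
X(q, V) = 0 (X(q, V) = (q - q)*((5 + 0)/(-2 + 0)) = 0*(5/(-2)) = 0*(-½*5) = 0*(-5/2) = 0)
(W + X(x(m), 10))*(-6) = (-93 + 0)*(-6) = -93*(-6) = 558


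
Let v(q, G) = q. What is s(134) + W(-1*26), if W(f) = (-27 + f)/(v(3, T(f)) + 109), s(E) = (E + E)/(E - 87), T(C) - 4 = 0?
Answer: 27525/5264 ≈ 5.2289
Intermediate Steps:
T(C) = 4 (T(C) = 4 + 0 = 4)
s(E) = 2*E/(-87 + E) (s(E) = (2*E)/(-87 + E) = 2*E/(-87 + E))
W(f) = -27/112 + f/112 (W(f) = (-27 + f)/(3 + 109) = (-27 + f)/112 = (-27 + f)*(1/112) = -27/112 + f/112)
s(134) + W(-1*26) = 2*134/(-87 + 134) + (-27/112 + (-1*26)/112) = 2*134/47 + (-27/112 + (1/112)*(-26)) = 2*134*(1/47) + (-27/112 - 13/56) = 268/47 - 53/112 = 27525/5264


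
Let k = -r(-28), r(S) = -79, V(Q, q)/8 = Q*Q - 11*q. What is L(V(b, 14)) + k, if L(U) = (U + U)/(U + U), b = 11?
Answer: 80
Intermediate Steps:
V(Q, q) = -88*q + 8*Q² (V(Q, q) = 8*(Q*Q - 11*q) = 8*(Q² - 11*q) = -88*q + 8*Q²)
k = 79 (k = -1*(-79) = 79)
L(U) = 1 (L(U) = (2*U)/((2*U)) = (2*U)*(1/(2*U)) = 1)
L(V(b, 14)) + k = 1 + 79 = 80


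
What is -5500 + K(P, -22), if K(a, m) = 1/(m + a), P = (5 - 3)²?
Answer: -99001/18 ≈ -5500.1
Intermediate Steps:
P = 4 (P = 2² = 4)
K(a, m) = 1/(a + m)
-5500 + K(P, -22) = -5500 + 1/(4 - 22) = -5500 + 1/(-18) = -5500 - 1/18 = -99001/18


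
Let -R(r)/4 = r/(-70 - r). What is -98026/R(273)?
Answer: -2401637/78 ≈ -30790.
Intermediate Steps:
R(r) = -4*r/(-70 - r)
-98026/R(273) = -98026/(4*273/(70 + 273)) = -98026/(4*273/343) = -98026/(4*273*(1/343)) = -98026/156/49 = -98026*49/156 = -2401637/78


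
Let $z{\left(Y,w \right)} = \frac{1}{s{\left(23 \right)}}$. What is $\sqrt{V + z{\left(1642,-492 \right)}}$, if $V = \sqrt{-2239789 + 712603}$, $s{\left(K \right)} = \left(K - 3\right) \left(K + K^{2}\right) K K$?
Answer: $\frac{\sqrt{690 + 4029710400 i \sqrt{1527186}}}{63480} \approx 24.858 + 24.858 i$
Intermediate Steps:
$s{\left(K \right)} = K^{2} \left(-3 + K\right) \left(K + K^{2}\right)$ ($s{\left(K \right)} = \left(-3 + K\right) \left(K + K^{2}\right) K K = K \left(-3 + K\right) \left(K + K^{2}\right) K = K^{2} \left(-3 + K\right) \left(K + K^{2}\right)$)
$z{\left(Y,w \right)} = \frac{1}{5840160}$ ($z{\left(Y,w \right)} = \frac{1}{23^{3} \left(-3 + 23^{2} - 46\right)} = \frac{1}{12167 \left(-3 + 529 - 46\right)} = \frac{1}{12167 \cdot 480} = \frac{1}{5840160}$)
$V = i \sqrt{1527186}$ ($V = \sqrt{-1527186} = i \sqrt{1527186} \approx 1235.8 i$)
$\sqrt{V + z{\left(1642,-492 \right)}} = \sqrt{i \sqrt{1527186} + \frac{1}{5840160}} = \sqrt{\frac{1}{5840160} + i \sqrt{1527186}}$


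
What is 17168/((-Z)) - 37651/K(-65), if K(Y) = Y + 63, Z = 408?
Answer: 1915909/102 ≈ 18783.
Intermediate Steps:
K(Y) = 63 + Y
17168/((-Z)) - 37651/K(-65) = 17168/((-1*408)) - 37651/(63 - 65) = 17168/(-408) - 37651/(-2) = 17168*(-1/408) - 37651*(-½) = -2146/51 + 37651/2 = 1915909/102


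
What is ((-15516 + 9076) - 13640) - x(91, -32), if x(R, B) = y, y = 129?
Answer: -20209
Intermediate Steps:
x(R, B) = 129
((-15516 + 9076) - 13640) - x(91, -32) = ((-15516 + 9076) - 13640) - 1*129 = (-6440 - 13640) - 129 = -20080 - 129 = -20209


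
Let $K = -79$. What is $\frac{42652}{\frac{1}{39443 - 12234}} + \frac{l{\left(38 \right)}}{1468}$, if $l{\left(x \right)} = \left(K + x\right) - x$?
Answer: $\frac{1703640817345}{1468} \approx 1.1605 \cdot 10^{9}$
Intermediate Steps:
$l{\left(x \right)} = -79$ ($l{\left(x \right)} = \left(-79 + x\right) - x = -79$)
$\frac{42652}{\frac{1}{39443 - 12234}} + \frac{l{\left(38 \right)}}{1468} = \frac{42652}{\frac{1}{39443 - 12234}} - \frac{79}{1468} = \frac{42652}{\frac{1}{27209}} - \frac{79}{1468} = 42652 \frac{1}{\frac{1}{27209}} - \frac{79}{1468} = 42652 \cdot 27209 - \frac{79}{1468} = 1160518268 - \frac{79}{1468} = \frac{1703640817345}{1468}$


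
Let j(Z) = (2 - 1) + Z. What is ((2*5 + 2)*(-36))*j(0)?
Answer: -432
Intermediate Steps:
j(Z) = 1 + Z
((2*5 + 2)*(-36))*j(0) = ((2*5 + 2)*(-36))*(1 + 0) = ((10 + 2)*(-36))*1 = (12*(-36))*1 = -432*1 = -432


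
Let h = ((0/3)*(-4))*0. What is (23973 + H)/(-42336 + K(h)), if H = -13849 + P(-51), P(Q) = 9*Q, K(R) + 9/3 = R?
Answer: -9665/42339 ≈ -0.22828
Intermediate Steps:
h = 0 (h = ((0*(1/3))*(-4))*0 = (0*(-4))*0 = 0*0 = 0)
K(R) = -3 + R
H = -14308 (H = -13849 + 9*(-51) = -13849 - 459 = -14308)
(23973 + H)/(-42336 + K(h)) = (23973 - 14308)/(-42336 + (-3 + 0)) = 9665/(-42336 - 3) = 9665/(-42339) = 9665*(-1/42339) = -9665/42339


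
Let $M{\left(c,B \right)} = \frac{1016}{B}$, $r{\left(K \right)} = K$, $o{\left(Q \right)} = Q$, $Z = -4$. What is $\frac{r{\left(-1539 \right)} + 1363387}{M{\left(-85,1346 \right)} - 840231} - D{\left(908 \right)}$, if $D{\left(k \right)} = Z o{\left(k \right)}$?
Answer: $\frac{2052888512856}{565474955} \approx 3630.4$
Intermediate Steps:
$D{\left(k \right)} = - 4 k$
$\frac{r{\left(-1539 \right)} + 1363387}{M{\left(-85,1346 \right)} - 840231} - D{\left(908 \right)} = \frac{-1539 + 1363387}{\frac{1016}{1346} - 840231} - \left(-4\right) 908 = \frac{1361848}{1016 \cdot \frac{1}{1346} - 840231} - -3632 = \frac{1361848}{\frac{508}{673} - 840231} + 3632 = \frac{1361848}{- \frac{565474955}{673}} + 3632 = 1361848 \left(- \frac{673}{565474955}\right) + 3632 = - \frac{916523704}{565474955} + 3632 = \frac{2052888512856}{565474955}$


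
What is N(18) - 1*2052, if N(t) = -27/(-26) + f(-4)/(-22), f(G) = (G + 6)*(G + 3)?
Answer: -586549/286 ≈ -2050.9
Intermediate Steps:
f(G) = (3 + G)*(6 + G) (f(G) = (6 + G)*(3 + G) = (3 + G)*(6 + G))
N(t) = 323/286 (N(t) = -27/(-26) + (18 + (-4)² + 9*(-4))/(-22) = -27*(-1/26) + (18 + 16 - 36)*(-1/22) = 27/26 - 2*(-1/22) = 27/26 + 1/11 = 323/286)
N(18) - 1*2052 = 323/286 - 1*2052 = 323/286 - 2052 = -586549/286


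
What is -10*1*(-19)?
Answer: 190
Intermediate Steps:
-10*1*(-19) = -10*(-19) = 190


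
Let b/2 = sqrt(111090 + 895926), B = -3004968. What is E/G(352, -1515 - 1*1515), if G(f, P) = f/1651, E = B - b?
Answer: -620150271/44 - 1651*sqrt(251754)/88 ≈ -1.4104e+7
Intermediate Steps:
b = 4*sqrt(251754) (b = 2*sqrt(111090 + 895926) = 2*sqrt(1007016) = 2*(2*sqrt(251754)) = 4*sqrt(251754) ≈ 2007.0)
E = -3004968 - 4*sqrt(251754) ≈ -3.0070e+6
G(f, P) = f/1651 (G(f, P) = f*(1/1651) = f/1651)
E/G(352, -1515 - 1*1515) = (-3004968 - 4*sqrt(251754))/(((1/1651)*352)) = (-3004968 - 4*sqrt(251754))/(352/1651) = (-3004968 - 4*sqrt(251754))*(1651/352) = -620150271/44 - 1651*sqrt(251754)/88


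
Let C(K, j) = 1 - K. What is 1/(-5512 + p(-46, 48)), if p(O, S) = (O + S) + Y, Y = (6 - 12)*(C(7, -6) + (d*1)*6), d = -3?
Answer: -1/5366 ≈ -0.00018636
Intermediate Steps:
Y = 144 (Y = (6 - 12)*((1 - 1*7) - 3*1*6) = -6*((1 - 7) - 3*6) = -6*(-6 - 18) = -6*(-24) = 144)
p(O, S) = 144 + O + S (p(O, S) = (O + S) + 144 = 144 + O + S)
1/(-5512 + p(-46, 48)) = 1/(-5512 + (144 - 46 + 48)) = 1/(-5512 + 146) = 1/(-5366) = -1/5366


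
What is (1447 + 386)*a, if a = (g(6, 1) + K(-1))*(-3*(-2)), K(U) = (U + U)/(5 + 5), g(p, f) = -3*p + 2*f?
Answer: -890838/5 ≈ -1.7817e+5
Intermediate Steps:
K(U) = U/5 (K(U) = (2*U)/10 = (2*U)*(⅒) = U/5)
a = -486/5 (a = ((-3*6 + 2*1) + (⅕)*(-1))*(-3*(-2)) = ((-18 + 2) - ⅕)*6 = (-16 - ⅕)*6 = -81/5*6 = -486/5 ≈ -97.200)
(1447 + 386)*a = (1447 + 386)*(-486/5) = 1833*(-486/5) = -890838/5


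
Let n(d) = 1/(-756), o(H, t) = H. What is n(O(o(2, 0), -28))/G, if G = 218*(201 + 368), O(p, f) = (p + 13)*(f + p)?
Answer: -1/93775752 ≈ -1.0664e-8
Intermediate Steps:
O(p, f) = (13 + p)*(f + p)
n(d) = -1/756
G = 124042 (G = 218*569 = 124042)
n(O(o(2, 0), -28))/G = -1/756/124042 = -1/756*1/124042 = -1/93775752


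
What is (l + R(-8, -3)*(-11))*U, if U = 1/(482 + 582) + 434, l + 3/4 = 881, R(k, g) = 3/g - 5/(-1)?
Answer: 1544644065/4256 ≈ 3.6293e+5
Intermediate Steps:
R(k, g) = 5 + 3/g (R(k, g) = 3/g - 5*(-1) = 3/g + 5 = 5 + 3/g)
l = 3521/4 (l = -¾ + 881 = 3521/4 ≈ 880.25)
U = 461777/1064 (U = 1/1064 + 434 = 461777/1064 ≈ 434.00)
(l + R(-8, -3)*(-11))*U = (3521/4 + (5 + 3/(-3))*(-11))*(461777/1064) = (3521/4 + (5 + 3*(-⅓))*(-11))*(461777/1064) = (3521/4 + (5 - 1)*(-11))*(461777/1064) = (3521/4 + 4*(-11))*(461777/1064) = (3521/4 - 44)*(461777/1064) = (3345/4)*(461777/1064) = 1544644065/4256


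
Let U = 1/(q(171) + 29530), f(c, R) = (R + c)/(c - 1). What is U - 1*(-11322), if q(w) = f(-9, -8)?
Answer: 3343579084/295317 ≈ 11322.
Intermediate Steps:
f(c, R) = (R + c)/(-1 + c)
q(w) = 17/10 (q(w) = (-8 - 9)/(-1 - 9) = -17/(-10) = -⅒*(-17) = 17/10)
U = 10/295317 (U = 1/(17/10 + 29530) = 1/(295317/10) = 10/295317 ≈ 3.3862e-5)
U - 1*(-11322) = 10/295317 - 1*(-11322) = 10/295317 + 11322 = 3343579084/295317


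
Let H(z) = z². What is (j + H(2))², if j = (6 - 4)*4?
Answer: 144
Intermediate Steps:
j = 8 (j = 2*4 = 8)
(j + H(2))² = (8 + 2²)² = (8 + 4)² = 12² = 144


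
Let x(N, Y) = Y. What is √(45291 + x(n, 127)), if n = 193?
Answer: √45418 ≈ 213.11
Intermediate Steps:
√(45291 + x(n, 127)) = √(45291 + 127) = √45418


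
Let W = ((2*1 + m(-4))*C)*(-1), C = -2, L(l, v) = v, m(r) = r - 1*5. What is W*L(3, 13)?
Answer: -182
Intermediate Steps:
m(r) = -5 + r (m(r) = r - 5 = -5 + r)
W = -14 (W = ((2*1 + (-5 - 4))*(-2))*(-1) = ((2 - 9)*(-2))*(-1) = -7*(-2)*(-1) = 14*(-1) = -14)
W*L(3, 13) = -14*13 = -182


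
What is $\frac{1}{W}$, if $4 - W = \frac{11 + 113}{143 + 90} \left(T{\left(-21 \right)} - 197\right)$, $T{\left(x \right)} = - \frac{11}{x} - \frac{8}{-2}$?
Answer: $\frac{4893}{520780} \approx 0.0093955$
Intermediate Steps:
$T{\left(x \right)} = 4 - \frac{11}{x}$ ($T{\left(x \right)} = - \frac{11}{x} - -4 = - \frac{11}{x} + 4 = 4 - \frac{11}{x}$)
$W = \frac{520780}{4893}$ ($W = 4 - \frac{11 + 113}{143 + 90} \left(\left(4 - \frac{11}{-21}\right) - 197\right) = 4 - \frac{124}{233} \left(\left(4 - - \frac{11}{21}\right) - 197\right) = 4 - 124 \cdot \frac{1}{233} \left(\left(4 + \frac{11}{21}\right) - 197\right) = 4 - \frac{124 \left(\frac{95}{21} - 197\right)}{233} = 4 - \frac{124}{233} \left(- \frac{4042}{21}\right) = 4 - - \frac{501208}{4893} = 4 + \frac{501208}{4893} = \frac{520780}{4893} \approx 106.43$)
$\frac{1}{W} = \frac{1}{\frac{520780}{4893}} = \frac{4893}{520780}$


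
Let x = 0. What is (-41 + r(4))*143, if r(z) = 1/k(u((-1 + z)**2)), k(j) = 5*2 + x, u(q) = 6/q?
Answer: -58487/10 ≈ -5848.7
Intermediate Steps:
k(j) = 10 (k(j) = 5*2 + 0 = 10 + 0 = 10)
r(z) = 1/10
(-41 + r(4))*143 = (-41 + 1/10)*143 = -409/10*143 = -58487/10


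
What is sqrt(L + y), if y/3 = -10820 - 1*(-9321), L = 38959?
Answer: sqrt(34462) ≈ 185.64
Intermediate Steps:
y = -4497 (y = 3*(-10820 - 1*(-9321)) = 3*(-10820 + 9321) = 3*(-1499) = -4497)
sqrt(L + y) = sqrt(38959 - 4497) = sqrt(34462)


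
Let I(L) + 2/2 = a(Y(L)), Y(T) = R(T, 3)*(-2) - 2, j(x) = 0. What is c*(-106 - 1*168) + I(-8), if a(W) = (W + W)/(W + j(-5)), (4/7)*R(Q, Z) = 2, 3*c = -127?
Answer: 34801/3 ≈ 11600.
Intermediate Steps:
c = -127/3 (c = (⅓)*(-127) = -127/3 ≈ -42.333)
R(Q, Z) = 7/2 (R(Q, Z) = (7/4)*2 = 7/2)
Y(T) = -9 (Y(T) = (7/2)*(-2) - 2 = -7 - 2 = -9)
a(W) = 2 (a(W) = (W + W)/(W + 0) = (2*W)/W = 2)
I(L) = 1 (I(L) = -1 + 2 = 1)
c*(-106 - 1*168) + I(-8) = -127*(-106 - 1*168)/3 + 1 = -127*(-106 - 168)/3 + 1 = -127/3*(-274) + 1 = 34798/3 + 1 = 34801/3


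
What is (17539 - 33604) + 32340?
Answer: 16275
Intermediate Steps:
(17539 - 33604) + 32340 = -16065 + 32340 = 16275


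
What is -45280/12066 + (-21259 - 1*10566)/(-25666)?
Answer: -389078015/154842978 ≈ -2.5127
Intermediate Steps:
-45280/12066 + (-21259 - 1*10566)/(-25666) = -45280*1/12066 + (-21259 - 10566)*(-1/25666) = -22640/6033 - 31825*(-1/25666) = -22640/6033 + 31825/25666 = -389078015/154842978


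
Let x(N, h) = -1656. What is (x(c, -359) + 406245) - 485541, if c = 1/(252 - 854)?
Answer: -80952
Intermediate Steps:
c = -1/602 (c = 1/(-602) = -1/602 ≈ -0.0016611)
(x(c, -359) + 406245) - 485541 = (-1656 + 406245) - 485541 = 404589 - 485541 = -80952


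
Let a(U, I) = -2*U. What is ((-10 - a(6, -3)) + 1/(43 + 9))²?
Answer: 11025/2704 ≈ 4.0773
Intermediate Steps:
((-10 - a(6, -3)) + 1/(43 + 9))² = ((-10 - (-2)*6) + 1/(43 + 9))² = ((-10 - 1*(-12)) + 1/52)² = ((-10 + 12) + 1/52)² = (2 + 1/52)² = (105/52)² = 11025/2704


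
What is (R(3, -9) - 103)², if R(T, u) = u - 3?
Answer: 13225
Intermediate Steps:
R(T, u) = -3 + u
(R(3, -9) - 103)² = ((-3 - 9) - 103)² = (-12 - 103)² = (-115)² = 13225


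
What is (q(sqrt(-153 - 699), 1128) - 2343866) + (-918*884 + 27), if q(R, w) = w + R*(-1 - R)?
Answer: -3153371 - 2*I*sqrt(213) ≈ -3.1534e+6 - 29.189*I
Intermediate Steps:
(q(sqrt(-153 - 699), 1128) - 2343866) + (-918*884 + 27) = ((1128 - sqrt(-153 - 699) - (sqrt(-153 - 699))**2) - 2343866) + (-918*884 + 27) = ((1128 - sqrt(-852) - (sqrt(-852))**2) - 2343866) + (-811512 + 27) = ((1128 - 2*I*sqrt(213) - (2*I*sqrt(213))**2) - 2343866) - 811485 = ((1128 - 2*I*sqrt(213) - 1*(-852)) - 2343866) - 811485 = ((1128 - 2*I*sqrt(213) + 852) - 2343866) - 811485 = ((1980 - 2*I*sqrt(213)) - 2343866) - 811485 = (-2341886 - 2*I*sqrt(213)) - 811485 = -3153371 - 2*I*sqrt(213)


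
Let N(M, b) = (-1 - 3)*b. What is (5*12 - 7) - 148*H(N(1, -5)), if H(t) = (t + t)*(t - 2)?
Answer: -106507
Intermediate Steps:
N(M, b) = -4*b
H(t) = 2*t*(-2 + t) (H(t) = (2*t)*(-2 + t) = 2*t*(-2 + t))
(5*12 - 7) - 148*H(N(1, -5)) = (5*12 - 7) - 296*(-4*(-5))*(-2 - 4*(-5)) = (60 - 7) - 296*20*(-2 + 20) = 53 - 296*20*18 = 53 - 148*720 = 53 - 106560 = -106507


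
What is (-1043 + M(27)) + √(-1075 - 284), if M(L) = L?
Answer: -1016 + 3*I*√151 ≈ -1016.0 + 36.865*I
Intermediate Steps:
(-1043 + M(27)) + √(-1075 - 284) = (-1043 + 27) + √(-1075 - 284) = -1016 + √(-1359) = -1016 + 3*I*√151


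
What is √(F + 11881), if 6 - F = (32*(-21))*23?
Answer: √27343 ≈ 165.36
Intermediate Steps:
F = 15462 (F = 6 - 32*(-21)*23 = 6 - (-672)*23 = 6 - 1*(-15456) = 6 + 15456 = 15462)
√(F + 11881) = √(15462 + 11881) = √27343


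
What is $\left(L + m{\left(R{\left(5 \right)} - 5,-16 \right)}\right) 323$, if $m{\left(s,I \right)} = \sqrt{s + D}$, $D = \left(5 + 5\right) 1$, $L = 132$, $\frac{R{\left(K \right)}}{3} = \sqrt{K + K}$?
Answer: $42636 + 323 \sqrt{5 + 3 \sqrt{10}} \approx 43865.0$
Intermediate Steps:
$R{\left(K \right)} = 3 \sqrt{2} \sqrt{K}$ ($R{\left(K \right)} = 3 \sqrt{K + K} = 3 \sqrt{2 K} = 3 \sqrt{2} \sqrt{K}$)
$D = 10$ ($D = 10 \cdot 1 = 10$)
$m{\left(s,I \right)} = \sqrt{10 + s}$ ($m{\left(s,I \right)} = \sqrt{s + 10} = \sqrt{10 + s}$)
$\left(L + m{\left(R{\left(5 \right)} - 5,-16 \right)}\right) 323 = \left(132 + \sqrt{10 - \left(5 - 3 \sqrt{2} \sqrt{5}\right)}\right) 323 = \left(132 + \sqrt{10 - \left(5 - 3 \sqrt{10}\right)}\right) 323 = \left(132 + \sqrt{5 + 3 \sqrt{10}}\right) 323 = 42636 + 323 \sqrt{5 + 3 \sqrt{10}}$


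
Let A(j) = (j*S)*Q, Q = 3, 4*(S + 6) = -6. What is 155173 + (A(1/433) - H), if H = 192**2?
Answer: 102455549/866 ≈ 1.1831e+5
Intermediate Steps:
S = -15/2 (S = -6 + (1/4)*(-6) = -6 - 3/2 = -15/2 ≈ -7.5000)
H = 36864
A(j) = -45*j/2 (A(j) = (j*(-15/2))*3 = -15*j/2*3 = -45*j/2)
155173 + (A(1/433) - H) = 155173 + (-45/2/433 - 1*36864) = 155173 + (-45/2*1/433 - 36864) = 155173 + (-45/866 - 36864) = 155173 - 31924269/866 = 102455549/866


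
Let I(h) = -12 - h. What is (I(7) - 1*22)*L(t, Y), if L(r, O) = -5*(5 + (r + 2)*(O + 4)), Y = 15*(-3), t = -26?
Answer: 202745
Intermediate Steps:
Y = -45
L(r, O) = -25 - 5*(2 + r)*(4 + O) (L(r, O) = -5*(5 + (2 + r)*(4 + O)) = -25 - 5*(2 + r)*(4 + O))
(I(7) - 1*22)*L(t, Y) = ((-12 - 1*7) - 1*22)*(-65 - 20*(-26) - 10*(-45) - 5*(-45)*(-26)) = ((-12 - 7) - 22)*(-65 + 520 + 450 - 5850) = (-19 - 22)*(-4945) = -41*(-4945) = 202745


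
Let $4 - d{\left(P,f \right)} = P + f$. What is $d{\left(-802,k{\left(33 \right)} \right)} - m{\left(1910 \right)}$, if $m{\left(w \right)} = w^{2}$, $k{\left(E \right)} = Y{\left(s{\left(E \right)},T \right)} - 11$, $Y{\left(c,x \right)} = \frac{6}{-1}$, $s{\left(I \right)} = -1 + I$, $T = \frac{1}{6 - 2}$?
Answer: $-3647277$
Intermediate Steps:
$T = \frac{1}{4} \approx 0.25$
$Y{\left(c,x \right)} = -6$ ($Y{\left(c,x \right)} = 6 \left(-1\right) = -6$)
$k{\left(E \right)} = -17$ ($k{\left(E \right)} = -6 - 11 = -17$)
$d{\left(P,f \right)} = 4 - P - f$ ($d{\left(P,f \right)} = 4 - \left(P + f\right) = 4 - P - f$)
$d{\left(-802,k{\left(33 \right)} \right)} - m{\left(1910 \right)} = \left(4 - -802 - -17\right) - 1910^{2} = \left(4 + 802 + 17\right) - 3648100 = 823 - 3648100 = -3647277$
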